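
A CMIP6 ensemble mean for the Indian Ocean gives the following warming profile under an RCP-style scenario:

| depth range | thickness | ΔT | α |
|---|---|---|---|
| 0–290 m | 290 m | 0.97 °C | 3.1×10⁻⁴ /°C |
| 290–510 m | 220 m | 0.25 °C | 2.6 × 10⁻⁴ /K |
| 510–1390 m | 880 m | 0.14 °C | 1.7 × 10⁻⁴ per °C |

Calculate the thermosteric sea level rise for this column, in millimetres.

Layer 1: 290 × 3.1×10⁻⁴ × 0.97 = 0.087203 m
Layer 2: 220 × 2.6×10⁻⁴ × 0.25 = 0.01430 m
Layer 3: 0.14 × 880 × 1.7×10⁻⁴ = 0.020944 m
Δh = 0.087203 + 0.01430 + 0.020944 = 0.122447 m ≈ 122 mm

122 mm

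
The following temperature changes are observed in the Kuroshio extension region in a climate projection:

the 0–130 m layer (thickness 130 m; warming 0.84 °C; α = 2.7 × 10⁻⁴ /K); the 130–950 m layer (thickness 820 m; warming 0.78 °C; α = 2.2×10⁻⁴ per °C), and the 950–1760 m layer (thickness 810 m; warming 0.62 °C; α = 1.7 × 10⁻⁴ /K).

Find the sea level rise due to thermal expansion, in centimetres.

Layer 1: 0.84 × 2.7×10⁻⁴ × 130 = 0.029484 m
Layer 2: 0.78 × 820 × 2.2×10⁻⁴ = 0.140712 m
Layer 3: 1.7×10⁻⁴ × 810 × 0.62 = 0.085374 m
Δh = 0.029484 + 0.140712 + 0.085374 = 0.25557 m ≈ 25.6 cm

Δh = 25.6 cm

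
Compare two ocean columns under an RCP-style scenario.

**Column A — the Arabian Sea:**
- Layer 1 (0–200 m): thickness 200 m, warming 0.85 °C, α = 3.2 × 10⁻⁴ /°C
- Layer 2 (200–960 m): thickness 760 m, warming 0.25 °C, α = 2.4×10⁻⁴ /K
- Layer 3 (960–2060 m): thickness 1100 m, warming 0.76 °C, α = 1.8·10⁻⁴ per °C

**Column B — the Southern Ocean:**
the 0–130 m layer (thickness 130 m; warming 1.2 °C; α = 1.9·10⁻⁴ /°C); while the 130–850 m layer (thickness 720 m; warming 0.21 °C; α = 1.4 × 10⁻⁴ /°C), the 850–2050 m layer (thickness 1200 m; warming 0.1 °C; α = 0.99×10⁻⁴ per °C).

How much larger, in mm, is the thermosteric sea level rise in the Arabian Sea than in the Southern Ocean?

A Layer 1: 3.2×10⁻⁴ × 0.85 × 200 = 0.05440 m
A 200–960 m: 2.4×10⁻⁴ × 760 × 0.25 = 0.04560 m
A 0.76 × 1.8×10⁻⁴ × 1100 = 0.15048 m
A total: 0.25048 m
B 1.2 × 130 × 1.9×10⁻⁴ = 0.02964 m
B 130–850 m: 720 × 1.4×10⁻⁴ × 0.21 = 0.021168 m
B Layer 3: 0.99×10⁻⁴ × 0.1 × 1200 = 0.01188 m
B total: 0.062688 m
Difference: 0.25048 − 0.062688 = 0.187792 m

188 mm larger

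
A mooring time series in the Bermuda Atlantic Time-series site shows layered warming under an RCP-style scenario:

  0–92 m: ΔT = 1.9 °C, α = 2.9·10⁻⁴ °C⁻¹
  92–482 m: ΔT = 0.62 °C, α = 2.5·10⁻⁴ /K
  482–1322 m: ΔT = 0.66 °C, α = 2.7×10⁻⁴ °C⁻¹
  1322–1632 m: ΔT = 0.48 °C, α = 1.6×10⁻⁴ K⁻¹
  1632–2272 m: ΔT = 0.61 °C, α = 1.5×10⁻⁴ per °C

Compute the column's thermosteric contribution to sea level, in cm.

Layer 1: 92 × 2.9×10⁻⁴ × 1.9 = 0.050692 m
Layer 2: 390 × 2.5×10⁻⁴ × 0.62 = 0.06045 m
2.7×10⁻⁴ × 840 × 0.66 = 0.149688 m
310 × 1.6×10⁻⁴ × 0.48 = 0.023808 m
1632–2272 m: 0.61 × 1.5×10⁻⁴ × 640 = 0.05856 m
Δh = 0.050692 + 0.06045 + 0.149688 + 0.023808 + 0.05856 = 0.343198 m

34.3 cm of thermosteric rise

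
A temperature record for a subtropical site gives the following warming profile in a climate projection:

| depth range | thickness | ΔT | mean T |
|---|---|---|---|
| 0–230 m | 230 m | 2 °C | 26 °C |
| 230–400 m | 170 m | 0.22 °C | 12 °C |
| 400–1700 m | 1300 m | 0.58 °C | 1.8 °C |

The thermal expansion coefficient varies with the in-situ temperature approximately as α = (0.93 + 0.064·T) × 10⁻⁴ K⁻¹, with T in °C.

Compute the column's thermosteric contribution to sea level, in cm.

Layer 1: α = (0.93 + 0.064×26)×10⁻⁴ = 2.594×10⁻⁴ K⁻¹
Layer 2: α = (0.93 + 0.064×12)×10⁻⁴ = 1.698×10⁻⁴ K⁻¹
Layer 3: α = (0.93 + 0.064×1.8)×10⁻⁴ = 1.0452×10⁻⁴ K⁻¹
Layer 1: 230 × 2.594×10⁻⁴ × 2 = 0.119324 m
Layer 2: 1.698×10⁻⁴ × 0.22 × 170 = 0.00635052 m
400–1700 m: 1.0452×10⁻⁴ × 0.58 × 1300 = 0.07880808 m
Δh = 0.119324 + 0.00635052 + 0.07880808 = 0.2044826 m ≈ 20 cm

Δh ≈ 20 cm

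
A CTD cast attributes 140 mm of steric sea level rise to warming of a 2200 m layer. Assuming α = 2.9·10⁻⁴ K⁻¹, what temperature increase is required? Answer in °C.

ΔT = Δh/(αH) = 0.14 / (2.9×10⁻⁴ × 2200) ≈ 0.2194 °C

ΔT ≈ 0.219 °C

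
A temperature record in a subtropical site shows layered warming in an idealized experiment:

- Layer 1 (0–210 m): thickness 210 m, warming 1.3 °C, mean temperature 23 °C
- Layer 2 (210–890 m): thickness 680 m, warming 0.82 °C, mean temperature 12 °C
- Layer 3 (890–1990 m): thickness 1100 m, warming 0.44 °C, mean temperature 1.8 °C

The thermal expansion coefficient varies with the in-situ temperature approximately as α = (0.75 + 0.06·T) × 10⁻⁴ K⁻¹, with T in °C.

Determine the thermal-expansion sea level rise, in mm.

180 mm

Layer 1: α = (0.75 + 0.06×23)×10⁻⁴ = 2.13×10⁻⁴ K⁻¹
Layer 2: α = (0.75 + 0.06×12)×10⁻⁴ = 1.47×10⁻⁴ K⁻¹
Layer 3: α = (0.75 + 0.06×1.8)×10⁻⁴ = 0.858×10⁻⁴ K⁻¹
1.3 × 2.13×10⁻⁴ × 210 = 0.058149 m
Layer 2: 680 × 0.82 × 1.47×10⁻⁴ = 0.0819672 m
Layer 3: 1100 × 0.858×10⁻⁴ × 0.44 = 0.0415272 m
Δh = 0.058149 + 0.0819672 + 0.0415272 = 0.1816434 m ≈ 180 mm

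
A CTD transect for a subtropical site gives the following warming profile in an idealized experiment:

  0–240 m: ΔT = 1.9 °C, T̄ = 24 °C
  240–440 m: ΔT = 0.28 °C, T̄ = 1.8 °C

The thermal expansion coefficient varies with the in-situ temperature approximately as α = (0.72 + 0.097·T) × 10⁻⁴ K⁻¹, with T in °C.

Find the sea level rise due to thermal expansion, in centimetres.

Layer 1: α = (0.72 + 0.097×24)×10⁻⁴ = 3.048×10⁻⁴ K⁻¹
Layer 2: α = (0.72 + 0.097×1.8)×10⁻⁴ = 0.8946×10⁻⁴ K⁻¹
0–240 m: 3.048×10⁻⁴ × 240 × 1.9 = 0.1389888 m
240–440 m: 200 × 0.8946×10⁻⁴ × 0.28 = 0.00500976 m
Δh = 0.1389888 + 0.00500976 = 0.14399856 m

Δh = 14 cm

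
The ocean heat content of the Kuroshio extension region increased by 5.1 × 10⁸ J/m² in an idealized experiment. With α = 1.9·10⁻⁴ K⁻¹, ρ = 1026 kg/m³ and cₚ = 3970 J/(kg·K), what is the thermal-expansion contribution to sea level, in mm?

Δh = αQ/(ρcₚ) = 1.9×10⁻⁴ × 5.1×10⁸ / (1026 × 3970) ≈ 0.02379 m

23.8 mm of thermosteric rise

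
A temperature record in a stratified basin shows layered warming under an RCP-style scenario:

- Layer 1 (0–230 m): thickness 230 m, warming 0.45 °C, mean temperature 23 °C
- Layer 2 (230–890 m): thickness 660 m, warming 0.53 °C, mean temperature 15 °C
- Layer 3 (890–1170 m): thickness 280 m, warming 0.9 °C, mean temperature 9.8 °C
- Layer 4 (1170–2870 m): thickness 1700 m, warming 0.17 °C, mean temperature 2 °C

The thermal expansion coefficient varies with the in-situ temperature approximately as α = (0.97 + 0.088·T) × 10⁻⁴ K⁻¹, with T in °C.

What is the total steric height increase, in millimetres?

Layer 1: α = (0.97 + 0.088×23)×10⁻⁴ = 2.994×10⁻⁴ K⁻¹
Layer 2: α = (0.97 + 0.088×15)×10⁻⁴ = 2.29×10⁻⁴ K⁻¹
Layer 3: α = (0.97 + 0.088×9.8)×10⁻⁴ = 1.8324×10⁻⁴ K⁻¹
Layer 4: α = (0.97 + 0.088×2)×10⁻⁴ = 1.146×10⁻⁴ K⁻¹
0–230 m: 230 × 0.45 × 2.994×10⁻⁴ = 0.0309879 m
230–890 m: 0.53 × 2.29×10⁻⁴ × 660 = 0.0801042 m
Layer 3: 280 × 1.8324×10⁻⁴ × 0.9 = 0.04617648 m
Layer 4: 1700 × 1.146×10⁻⁴ × 0.17 = 0.0331194 m
Δh = 0.0309879 + 0.0801042 + 0.04617648 + 0.0331194 = 0.19038798 m ≈ 190 mm

Δh ≈ 190 mm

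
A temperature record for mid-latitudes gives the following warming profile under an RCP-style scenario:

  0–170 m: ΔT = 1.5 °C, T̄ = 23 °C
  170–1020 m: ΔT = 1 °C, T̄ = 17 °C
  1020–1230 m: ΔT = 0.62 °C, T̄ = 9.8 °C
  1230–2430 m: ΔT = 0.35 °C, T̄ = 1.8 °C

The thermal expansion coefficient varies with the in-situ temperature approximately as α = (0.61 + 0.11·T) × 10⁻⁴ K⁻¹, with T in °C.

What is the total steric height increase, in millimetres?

347 mm of thermosteric rise

Layer 1: α = (0.61 + 0.11×23)×10⁻⁴ = 3.14×10⁻⁴ K⁻¹
Layer 2: α = (0.61 + 0.11×17)×10⁻⁴ = 2.48×10⁻⁴ K⁻¹
Layer 3: α = (0.61 + 0.11×9.8)×10⁻⁴ = 1.688×10⁻⁴ K⁻¹
Layer 4: α = (0.61 + 0.11×1.8)×10⁻⁴ = 0.808×10⁻⁴ K⁻¹
1.5 × 170 × 3.14×10⁻⁴ = 0.08007 m
170–1020 m: 1 × 850 × 2.48×10⁻⁴ = 0.21080 m
Layer 3: 1.688×10⁻⁴ × 210 × 0.62 = 0.02197776 m
1200 × 0.808×10⁻⁴ × 0.35 = 0.033936 m
Δh = 0.08007 + 0.21080 + 0.02197776 + 0.033936 = 0.34678376 m ≈ 347 mm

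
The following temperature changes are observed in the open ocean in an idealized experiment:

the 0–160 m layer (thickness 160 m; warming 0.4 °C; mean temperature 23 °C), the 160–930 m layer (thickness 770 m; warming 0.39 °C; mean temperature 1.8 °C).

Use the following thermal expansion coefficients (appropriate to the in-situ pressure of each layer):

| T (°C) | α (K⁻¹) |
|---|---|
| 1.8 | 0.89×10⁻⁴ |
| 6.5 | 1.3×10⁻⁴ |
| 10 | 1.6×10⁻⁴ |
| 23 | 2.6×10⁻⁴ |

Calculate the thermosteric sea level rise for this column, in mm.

43.4 mm of thermosteric rise

Layer 1 at 23 °C → α = 2.6×10⁻⁴ K⁻¹
Layer 2 at 1.8 °C → α = 0.89×10⁻⁴ K⁻¹
160 × 2.6×10⁻⁴ × 0.4 = 0.01664 m
Layer 2: 0.89×10⁻⁴ × 0.39 × 770 = 0.0267267 m
Δh = 0.01664 + 0.0267267 = 0.0433667 m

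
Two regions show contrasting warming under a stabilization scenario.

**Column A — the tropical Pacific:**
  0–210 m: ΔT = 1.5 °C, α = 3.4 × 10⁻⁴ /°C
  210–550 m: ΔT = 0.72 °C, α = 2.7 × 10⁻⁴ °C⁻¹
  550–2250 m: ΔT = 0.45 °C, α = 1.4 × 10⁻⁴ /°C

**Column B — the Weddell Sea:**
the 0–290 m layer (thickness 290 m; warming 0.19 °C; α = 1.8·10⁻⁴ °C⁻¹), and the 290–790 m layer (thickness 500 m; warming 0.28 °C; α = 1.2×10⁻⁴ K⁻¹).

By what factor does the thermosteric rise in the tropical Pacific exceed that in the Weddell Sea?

a factor of 10.5

A Layer 1: 1.5 × 3.4×10⁻⁴ × 210 = 0.10710 m
A 0.72 × 340 × 2.7×10⁻⁴ = 0.066096 m
A 550–2250 m: 1.4×10⁻⁴ × 1700 × 0.45 = 0.10710 m
A total: 0.280296 m
B 290 × 0.19 × 1.8×10⁻⁴ = 0.009918 m
B 290–790 m: 0.28 × 500 × 1.2×10⁻⁴ = 0.01680 m
B total: 0.026718 m
Ratio: 0.280296 / 0.026718 ≈ 10.49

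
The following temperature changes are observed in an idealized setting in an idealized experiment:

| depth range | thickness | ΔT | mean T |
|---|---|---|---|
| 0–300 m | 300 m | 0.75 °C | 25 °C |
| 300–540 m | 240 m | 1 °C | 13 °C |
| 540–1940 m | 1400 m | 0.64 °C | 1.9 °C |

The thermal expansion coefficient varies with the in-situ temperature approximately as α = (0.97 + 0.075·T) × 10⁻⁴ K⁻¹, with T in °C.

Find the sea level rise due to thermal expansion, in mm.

Layer 1: α = (0.97 + 0.075×25)×10⁻⁴ = 2.845×10⁻⁴ K⁻¹
Layer 2: α = (0.97 + 0.075×13)×10⁻⁴ = 1.945×10⁻⁴ K⁻¹
Layer 3: α = (0.97 + 0.075×1.9)×10⁻⁴ = 1.1125×10⁻⁴ K⁻¹
0.75 × 2.845×10⁻⁴ × 300 = 0.0640125 m
1.945×10⁻⁴ × 1 × 240 = 0.04668 m
Layer 3: 1400 × 1.1125×10⁻⁴ × 0.64 = 0.09968 m
Δh = 0.0640125 + 0.04668 + 0.09968 = 0.2103725 m

210 mm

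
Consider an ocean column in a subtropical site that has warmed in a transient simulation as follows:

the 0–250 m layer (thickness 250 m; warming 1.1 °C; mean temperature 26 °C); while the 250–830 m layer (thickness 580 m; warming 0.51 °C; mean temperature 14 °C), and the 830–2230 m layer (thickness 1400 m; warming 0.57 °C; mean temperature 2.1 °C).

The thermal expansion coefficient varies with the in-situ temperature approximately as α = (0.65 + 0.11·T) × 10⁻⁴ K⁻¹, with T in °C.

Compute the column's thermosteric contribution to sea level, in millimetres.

about 230 mm

Layer 1: α = (0.65 + 0.11×26)×10⁻⁴ = 3.51×10⁻⁴ K⁻¹
Layer 2: α = (0.65 + 0.11×14)×10⁻⁴ = 2.19×10⁻⁴ K⁻¹
Layer 3: α = (0.65 + 0.11×2.1)×10⁻⁴ = 0.881×10⁻⁴ K⁻¹
0–250 m: 1.1 × 3.51×10⁻⁴ × 250 = 0.096525 m
250–830 m: 2.19×10⁻⁴ × 0.51 × 580 = 0.0647802 m
830–2230 m: 1400 × 0.57 × 0.881×10⁻⁴ = 0.0703038 m
Δh = 0.096525 + 0.0647802 + 0.0703038 = 0.231609 m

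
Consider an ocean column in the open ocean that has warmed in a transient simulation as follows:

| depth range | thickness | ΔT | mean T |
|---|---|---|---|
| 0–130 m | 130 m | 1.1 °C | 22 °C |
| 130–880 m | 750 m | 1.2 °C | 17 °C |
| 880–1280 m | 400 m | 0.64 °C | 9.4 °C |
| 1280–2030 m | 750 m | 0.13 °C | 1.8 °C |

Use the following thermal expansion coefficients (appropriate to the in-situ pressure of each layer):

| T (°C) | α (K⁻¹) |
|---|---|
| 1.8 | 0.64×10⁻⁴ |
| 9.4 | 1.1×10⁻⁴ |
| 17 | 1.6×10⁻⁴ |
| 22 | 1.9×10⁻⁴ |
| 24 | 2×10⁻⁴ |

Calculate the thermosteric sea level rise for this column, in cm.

Δh = 21 cm

Layer 1 at 22 °C → α = 1.9×10⁻⁴ K⁻¹
Layer 2 at 17 °C → α = 1.6×10⁻⁴ K⁻¹
Layer 3 at 9.4 °C → α = 1.1×10⁻⁴ K⁻¹
Layer 4 at 1.8 °C → α = 0.64×10⁻⁴ K⁻¹
0–130 m: 1.1 × 130 × 1.9×10⁻⁴ = 0.02717 m
1.6×10⁻⁴ × 750 × 1.2 = 0.14400 m
880–1280 m: 1.1×10⁻⁴ × 400 × 0.64 = 0.02816 m
0.64×10⁻⁴ × 0.13 × 750 = 0.00624 m
Δh = 0.02717 + 0.14400 + 0.02816 + 0.00624 = 0.20557 m ≈ 21 cm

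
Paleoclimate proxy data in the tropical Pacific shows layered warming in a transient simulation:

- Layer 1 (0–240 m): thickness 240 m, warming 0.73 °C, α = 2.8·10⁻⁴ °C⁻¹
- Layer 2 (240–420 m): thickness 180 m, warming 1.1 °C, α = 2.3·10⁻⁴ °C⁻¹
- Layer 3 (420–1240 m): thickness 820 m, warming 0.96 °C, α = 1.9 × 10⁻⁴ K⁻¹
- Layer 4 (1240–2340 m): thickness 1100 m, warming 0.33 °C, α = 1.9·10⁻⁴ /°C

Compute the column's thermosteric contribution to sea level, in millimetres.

Δh = 310 mm

2.8×10⁻⁴ × 240 × 0.73 = 0.049056 m
240–420 m: 2.3×10⁻⁴ × 180 × 1.1 = 0.04554 m
0.96 × 820 × 1.9×10⁻⁴ = 0.149568 m
Layer 4: 1.9×10⁻⁴ × 0.33 × 1100 = 0.06897 m
Δh = 0.049056 + 0.04554 + 0.149568 + 0.06897 = 0.313134 m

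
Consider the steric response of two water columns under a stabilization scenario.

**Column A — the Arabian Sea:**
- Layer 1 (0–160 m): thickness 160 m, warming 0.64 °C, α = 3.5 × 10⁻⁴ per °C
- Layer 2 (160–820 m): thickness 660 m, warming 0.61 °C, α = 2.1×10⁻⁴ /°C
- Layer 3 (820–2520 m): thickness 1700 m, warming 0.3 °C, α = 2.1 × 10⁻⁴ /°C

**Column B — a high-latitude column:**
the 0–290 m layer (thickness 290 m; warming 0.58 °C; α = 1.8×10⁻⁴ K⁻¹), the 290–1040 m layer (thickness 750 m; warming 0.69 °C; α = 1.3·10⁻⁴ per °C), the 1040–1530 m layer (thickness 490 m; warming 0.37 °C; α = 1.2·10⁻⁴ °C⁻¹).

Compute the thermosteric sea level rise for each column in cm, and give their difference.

A 160 × 3.5×10⁻⁴ × 0.64 = 0.03584 m
A 660 × 0.61 × 2.1×10⁻⁴ = 0.084546 m
A 2.1×10⁻⁴ × 0.3 × 1700 = 0.10710 m
A total: 0.227486 m
B 0–290 m: 0.58 × 290 × 1.8×10⁻⁴ = 0.030276 m
B 750 × 0.69 × 1.3×10⁻⁴ = 0.067275 m
B 1.2×10⁻⁴ × 490 × 0.37 = 0.021756 m
B total: 0.119307 m
Difference: 0.227486 − 0.119307 = 0.108179 m

A: 23 cm; B: 12 cm; difference 11 cm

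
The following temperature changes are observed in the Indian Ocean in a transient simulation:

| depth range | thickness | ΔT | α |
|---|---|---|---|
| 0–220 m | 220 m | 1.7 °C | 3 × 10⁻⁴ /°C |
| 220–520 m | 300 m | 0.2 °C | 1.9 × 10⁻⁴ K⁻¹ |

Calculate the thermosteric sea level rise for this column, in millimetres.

Layer 1: 3×10⁻⁴ × 1.7 × 220 = 0.11220 m
300 × 1.9×10⁻⁴ × 0.2 = 0.01140 m
Δh = 0.11220 + 0.01140 = 0.12360 m

Δh ≈ 124 mm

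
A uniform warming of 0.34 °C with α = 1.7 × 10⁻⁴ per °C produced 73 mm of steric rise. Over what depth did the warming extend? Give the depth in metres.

H = Δh/(αΔT) = 0.073 / (1.7×10⁻⁴ × 0.34) ≈ 1263 m

1260 m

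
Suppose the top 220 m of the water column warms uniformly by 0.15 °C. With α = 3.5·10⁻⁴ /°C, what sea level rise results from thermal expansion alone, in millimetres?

11.6 mm

Δh = αΔT·H = 3.5×10⁻⁴ × 0.15 × 220 = 0.01155 m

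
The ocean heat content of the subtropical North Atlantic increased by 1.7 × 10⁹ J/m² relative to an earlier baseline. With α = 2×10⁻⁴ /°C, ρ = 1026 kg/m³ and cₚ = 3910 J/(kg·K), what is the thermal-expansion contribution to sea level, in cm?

Δh = αQ/(ρcₚ) = 2×10⁻⁴ × 1.7×10⁹ / (1026 × 3910) ≈ 0.084753 m

Δh ≈ 8.48 cm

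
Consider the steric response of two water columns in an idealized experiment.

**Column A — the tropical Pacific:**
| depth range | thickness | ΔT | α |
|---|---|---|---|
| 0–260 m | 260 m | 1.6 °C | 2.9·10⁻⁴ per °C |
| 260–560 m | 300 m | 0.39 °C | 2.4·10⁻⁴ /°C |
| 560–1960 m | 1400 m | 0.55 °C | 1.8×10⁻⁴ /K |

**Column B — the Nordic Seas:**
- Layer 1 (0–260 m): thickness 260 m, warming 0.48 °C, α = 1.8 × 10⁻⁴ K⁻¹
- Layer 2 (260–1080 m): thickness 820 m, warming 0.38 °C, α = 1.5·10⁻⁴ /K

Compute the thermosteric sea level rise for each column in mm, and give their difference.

A: 287 mm; B: 69.2 mm; difference 218 mm

A 260 × 2.9×10⁻⁴ × 1.6 = 0.12064 m
A Layer 2: 300 × 0.39 × 2.4×10⁻⁴ = 0.02808 m
A 560–1960 m: 1.8×10⁻⁴ × 0.55 × 1400 = 0.13860 m
A total: 0.28732 m
B 0.48 × 1.8×10⁻⁴ × 260 = 0.022464 m
B 260–1080 m: 1.5×10⁻⁴ × 0.38 × 820 = 0.04674 m
B total: 0.069204 m
Difference: 0.28732 − 0.069204 = 0.218116 m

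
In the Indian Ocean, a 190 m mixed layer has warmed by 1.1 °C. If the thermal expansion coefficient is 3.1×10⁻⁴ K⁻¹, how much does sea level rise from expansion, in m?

Δh ≈ 0.065 m

Δh = αΔT·H = 3.1×10⁻⁴ × 1.1 × 190 = 0.06479 m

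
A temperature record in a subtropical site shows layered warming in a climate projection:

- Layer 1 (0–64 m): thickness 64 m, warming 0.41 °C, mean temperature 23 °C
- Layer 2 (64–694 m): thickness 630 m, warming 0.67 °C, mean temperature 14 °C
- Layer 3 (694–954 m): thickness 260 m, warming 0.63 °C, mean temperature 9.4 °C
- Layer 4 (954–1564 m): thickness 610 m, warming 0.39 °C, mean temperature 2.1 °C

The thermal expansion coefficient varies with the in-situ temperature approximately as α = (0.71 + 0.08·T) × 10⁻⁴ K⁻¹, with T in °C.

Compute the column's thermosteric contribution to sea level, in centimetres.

Layer 1: α = (0.71 + 0.08×23)×10⁻⁴ = 2.55×10⁻⁴ K⁻¹
Layer 2: α = (0.71 + 0.08×14)×10⁻⁴ = 1.83×10⁻⁴ K⁻¹
Layer 3: α = (0.71 + 0.08×9.4)×10⁻⁴ = 1.462×10⁻⁴ K⁻¹
Layer 4: α = (0.71 + 0.08×2.1)×10⁻⁴ = 0.878×10⁻⁴ K⁻¹
2.55×10⁻⁴ × 64 × 0.41 = 0.0066912 m
630 × 0.67 × 1.83×10⁻⁴ = 0.0772443 m
Layer 3: 260 × 0.63 × 1.462×10⁻⁴ = 0.02394756 m
610 × 0.878×10⁻⁴ × 0.39 = 0.02088762 m
Δh = 0.0066912 + 0.0772443 + 0.02394756 + 0.02088762 = 0.12877068 m ≈ 12.9 cm

Δh ≈ 12.9 cm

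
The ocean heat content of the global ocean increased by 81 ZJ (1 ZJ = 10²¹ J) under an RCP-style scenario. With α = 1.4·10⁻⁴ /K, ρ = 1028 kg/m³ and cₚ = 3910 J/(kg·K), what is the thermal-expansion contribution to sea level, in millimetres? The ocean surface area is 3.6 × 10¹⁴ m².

about 7.8 mm

Per unit area: Q = 81×10²¹ / (3.6×10¹⁴) = 2.25×10⁸ J/m²
Δh = αQ/(ρcₚ) = 1.4×10⁻⁴ × 2.25×10⁸ / (1028 × 3910) ≈ 0.0078368 m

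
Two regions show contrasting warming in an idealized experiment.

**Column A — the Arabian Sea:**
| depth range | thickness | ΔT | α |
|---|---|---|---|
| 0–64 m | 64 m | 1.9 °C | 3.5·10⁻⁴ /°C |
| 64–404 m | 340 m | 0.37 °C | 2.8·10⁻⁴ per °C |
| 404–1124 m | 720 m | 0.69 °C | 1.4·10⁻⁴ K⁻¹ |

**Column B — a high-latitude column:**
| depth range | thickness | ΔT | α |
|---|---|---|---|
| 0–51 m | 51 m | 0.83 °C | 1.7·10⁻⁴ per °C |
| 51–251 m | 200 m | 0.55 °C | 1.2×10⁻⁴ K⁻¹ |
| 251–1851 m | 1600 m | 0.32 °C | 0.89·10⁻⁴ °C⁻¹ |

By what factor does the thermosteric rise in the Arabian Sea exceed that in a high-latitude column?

A 0–64 m: 1.9 × 3.5×10⁻⁴ × 64 = 0.04256 m
A Layer 2: 340 × 0.37 × 2.8×10⁻⁴ = 0.035224 m
A 404–1124 m: 720 × 1.4×10⁻⁴ × 0.69 = 0.069552 m
A total: 0.147336 m
B Layer 1: 51 × 1.7×10⁻⁴ × 0.83 = 0.0071961 m
B Layer 2: 200 × 1.2×10⁻⁴ × 0.55 = 0.01320 m
B 251–1851 m: 0.89×10⁻⁴ × 1600 × 0.32 = 0.045568 m
B total: 0.0659641 m
Ratio: 0.147336 / 0.0659641 ≈ 2.234

a factor of 2.23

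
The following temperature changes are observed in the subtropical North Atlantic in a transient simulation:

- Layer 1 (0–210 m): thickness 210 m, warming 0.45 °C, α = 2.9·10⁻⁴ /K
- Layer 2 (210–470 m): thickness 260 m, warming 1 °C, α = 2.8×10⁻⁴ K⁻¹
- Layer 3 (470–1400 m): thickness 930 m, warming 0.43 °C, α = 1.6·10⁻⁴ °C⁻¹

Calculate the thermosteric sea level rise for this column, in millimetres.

Δh = 164 mm

Layer 1: 2.9×10⁻⁴ × 0.45 × 210 = 0.027405 m
Layer 2: 2.8×10⁻⁴ × 1 × 260 = 0.07280 m
Layer 3: 1.6×10⁻⁴ × 0.43 × 930 = 0.063984 m
Δh = 0.027405 + 0.07280 + 0.063984 = 0.164189 m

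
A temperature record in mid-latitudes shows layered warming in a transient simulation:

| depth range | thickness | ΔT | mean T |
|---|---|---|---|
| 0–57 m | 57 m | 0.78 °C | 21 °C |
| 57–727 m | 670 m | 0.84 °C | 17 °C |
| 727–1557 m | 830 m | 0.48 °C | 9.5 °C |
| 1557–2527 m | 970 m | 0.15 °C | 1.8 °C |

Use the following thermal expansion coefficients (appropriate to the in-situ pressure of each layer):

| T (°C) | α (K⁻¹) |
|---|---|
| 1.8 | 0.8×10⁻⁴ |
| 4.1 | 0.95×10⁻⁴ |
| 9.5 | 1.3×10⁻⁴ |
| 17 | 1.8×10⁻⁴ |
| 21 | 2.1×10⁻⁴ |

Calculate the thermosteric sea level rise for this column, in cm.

Layer 1 at 21 °C → α = 2.1×10⁻⁴ K⁻¹
Layer 2 at 17 °C → α = 1.8×10⁻⁴ K⁻¹
Layer 3 at 9.5 °C → α = 1.3×10⁻⁴ K⁻¹
Layer 4 at 1.8 °C → α = 0.8×10⁻⁴ K⁻¹
0–57 m: 2.1×10⁻⁴ × 57 × 0.78 = 0.0093366 m
57–727 m: 0.84 × 1.8×10⁻⁴ × 670 = 0.101304 m
727–1557 m: 1.3×10⁻⁴ × 830 × 0.48 = 0.051792 m
0.8×10⁻⁴ × 970 × 0.15 = 0.01164 m
Δh = 0.0093366 + 0.101304 + 0.051792 + 0.01164 = 0.1740726 m ≈ 17.4 cm

Δh ≈ 17.4 cm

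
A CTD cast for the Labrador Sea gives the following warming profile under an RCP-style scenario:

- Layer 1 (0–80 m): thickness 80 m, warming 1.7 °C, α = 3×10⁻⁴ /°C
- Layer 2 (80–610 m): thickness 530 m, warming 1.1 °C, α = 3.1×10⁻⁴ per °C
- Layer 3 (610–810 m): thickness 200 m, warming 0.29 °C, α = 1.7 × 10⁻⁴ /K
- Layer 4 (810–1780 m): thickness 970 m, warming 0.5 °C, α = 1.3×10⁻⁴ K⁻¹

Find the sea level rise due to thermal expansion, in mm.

0–80 m: 1.7 × 80 × 3×10⁻⁴ = 0.04080 m
80–610 m: 1.1 × 3.1×10⁻⁴ × 530 = 0.18073 m
610–810 m: 0.29 × 1.7×10⁻⁴ × 200 = 0.00986 m
970 × 1.3×10⁻⁴ × 0.5 = 0.06305 m
Δh = 0.04080 + 0.18073 + 0.00986 + 0.06305 = 0.29444 m ≈ 294 mm

Δh ≈ 294 mm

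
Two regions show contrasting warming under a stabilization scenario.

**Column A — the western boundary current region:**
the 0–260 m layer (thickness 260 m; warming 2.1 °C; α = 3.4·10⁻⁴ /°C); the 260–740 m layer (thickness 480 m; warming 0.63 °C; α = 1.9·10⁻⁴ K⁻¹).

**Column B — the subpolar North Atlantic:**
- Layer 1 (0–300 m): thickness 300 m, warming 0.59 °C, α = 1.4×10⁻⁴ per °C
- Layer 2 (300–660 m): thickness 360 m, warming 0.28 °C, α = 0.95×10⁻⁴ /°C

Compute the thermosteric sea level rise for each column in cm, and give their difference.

Δh_A ≈ 24 cm, Δh_B ≈ 3.4 cm; difference ≈ 21 cm

A 0–260 m: 260 × 2.1 × 3.4×10⁻⁴ = 0.18564 m
A 1.9×10⁻⁴ × 0.63 × 480 = 0.057456 m
A total: 0.243096 m
B Layer 1: 0.59 × 300 × 1.4×10⁻⁴ = 0.02478 m
B 300–660 m: 0.95×10⁻⁴ × 360 × 0.28 = 0.009576 m
B total: 0.034356 m
Difference: 0.243096 − 0.034356 = 0.20874 m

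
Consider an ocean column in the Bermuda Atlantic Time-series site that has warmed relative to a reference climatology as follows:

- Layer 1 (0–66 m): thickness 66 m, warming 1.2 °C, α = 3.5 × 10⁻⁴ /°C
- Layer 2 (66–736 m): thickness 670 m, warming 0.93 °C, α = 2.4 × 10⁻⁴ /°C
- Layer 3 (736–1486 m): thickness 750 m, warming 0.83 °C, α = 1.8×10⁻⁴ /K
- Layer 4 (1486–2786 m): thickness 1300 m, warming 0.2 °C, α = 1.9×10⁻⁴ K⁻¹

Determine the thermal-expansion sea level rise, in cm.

0–66 m: 66 × 1.2 × 3.5×10⁻⁴ = 0.02772 m
Layer 2: 2.4×10⁻⁴ × 670 × 0.93 = 0.149544 m
736–1486 m: 750 × 1.8×10⁻⁴ × 0.83 = 0.11205 m
1486–2786 m: 1300 × 0.2 × 1.9×10⁻⁴ = 0.04940 m
Δh = 0.02772 + 0.149544 + 0.11205 + 0.04940 = 0.338714 m

Δh ≈ 33.9 cm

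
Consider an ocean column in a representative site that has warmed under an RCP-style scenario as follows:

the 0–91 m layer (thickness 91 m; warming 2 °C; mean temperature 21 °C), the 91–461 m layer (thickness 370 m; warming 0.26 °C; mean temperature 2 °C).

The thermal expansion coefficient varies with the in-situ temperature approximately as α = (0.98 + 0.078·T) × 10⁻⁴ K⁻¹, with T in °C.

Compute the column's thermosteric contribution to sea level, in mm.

Layer 1: α = (0.98 + 0.078×21)×10⁻⁴ = 2.618×10⁻⁴ K⁻¹
Layer 2: α = (0.98 + 0.078×2)×10⁻⁴ = 1.136×10⁻⁴ K⁻¹
0–91 m: 91 × 2.618×10⁻⁴ × 2 = 0.0476476 m
Layer 2: 370 × 0.26 × 1.136×10⁻⁴ = 0.01092832 m
Δh = 0.0476476 + 0.01092832 = 0.05857592 m ≈ 59 mm

Δh = 59 mm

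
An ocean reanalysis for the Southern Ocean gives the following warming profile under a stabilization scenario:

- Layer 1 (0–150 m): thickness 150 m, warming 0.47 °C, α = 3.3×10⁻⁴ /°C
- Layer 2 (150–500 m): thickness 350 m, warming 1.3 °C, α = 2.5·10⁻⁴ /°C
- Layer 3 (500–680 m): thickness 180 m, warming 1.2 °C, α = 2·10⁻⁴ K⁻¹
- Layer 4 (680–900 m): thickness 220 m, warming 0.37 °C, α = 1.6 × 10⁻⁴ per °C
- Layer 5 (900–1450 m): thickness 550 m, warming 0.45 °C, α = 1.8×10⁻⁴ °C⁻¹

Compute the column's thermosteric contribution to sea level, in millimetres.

about 238 mm

3.3×10⁻⁴ × 150 × 0.47 = 0.023265 m
350 × 2.5×10⁻⁴ × 1.3 = 0.11375 m
500–680 m: 180 × 2×10⁻⁴ × 1.2 = 0.04320 m
1.6×10⁻⁴ × 0.37 × 220 = 0.013024 m
900–1450 m: 1.8×10⁻⁴ × 0.45 × 550 = 0.04455 m
Δh = 0.023265 + 0.11375 + 0.04320 + 0.013024 + 0.04455 = 0.237789 m ≈ 238 mm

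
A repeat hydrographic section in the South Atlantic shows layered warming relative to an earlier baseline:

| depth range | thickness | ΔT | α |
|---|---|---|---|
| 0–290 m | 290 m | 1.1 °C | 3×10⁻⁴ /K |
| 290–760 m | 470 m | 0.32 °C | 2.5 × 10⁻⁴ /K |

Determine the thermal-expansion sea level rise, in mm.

133 mm of thermosteric rise

0–290 m: 3×10⁻⁴ × 1.1 × 290 = 0.09570 m
290–760 m: 2.5×10⁻⁴ × 470 × 0.32 = 0.03760 m
Δh = 0.09570 + 0.03760 = 0.13330 m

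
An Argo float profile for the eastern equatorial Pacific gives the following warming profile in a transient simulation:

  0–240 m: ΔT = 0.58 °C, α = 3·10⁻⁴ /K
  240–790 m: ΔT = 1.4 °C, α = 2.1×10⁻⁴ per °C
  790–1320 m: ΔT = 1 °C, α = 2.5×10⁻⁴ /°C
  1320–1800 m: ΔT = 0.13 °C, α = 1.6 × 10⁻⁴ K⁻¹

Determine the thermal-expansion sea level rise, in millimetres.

346 mm of thermosteric rise

Layer 1: 240 × 0.58 × 3×10⁻⁴ = 0.04176 m
2.1×10⁻⁴ × 1.4 × 550 = 0.16170 m
Layer 3: 2.5×10⁻⁴ × 1 × 530 = 0.13250 m
0.13 × 480 × 1.6×10⁻⁴ = 0.009984 m
Δh = 0.04176 + 0.16170 + 0.13250 + 0.009984 = 0.345944 m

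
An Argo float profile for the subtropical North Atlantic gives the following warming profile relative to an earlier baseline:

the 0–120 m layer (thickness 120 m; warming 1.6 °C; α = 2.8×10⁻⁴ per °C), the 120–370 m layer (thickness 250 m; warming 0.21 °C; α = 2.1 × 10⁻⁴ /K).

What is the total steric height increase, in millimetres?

0–120 m: 120 × 2.8×10⁻⁴ × 1.6 = 0.05376 m
Layer 2: 2.1×10⁻⁴ × 0.21 × 250 = 0.011025 m
Δh = 0.05376 + 0.011025 = 0.064785 m

Δh ≈ 64.8 mm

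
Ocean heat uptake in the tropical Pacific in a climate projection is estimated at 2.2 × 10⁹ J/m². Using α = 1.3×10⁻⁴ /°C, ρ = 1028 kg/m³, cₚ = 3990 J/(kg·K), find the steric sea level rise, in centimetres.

Δh ≈ 6.97 cm

Δh = αQ/(ρcₚ) = 1.3×10⁻⁴ × 2.2×10⁹ / (1028 × 3990) ≈ 0.069727 m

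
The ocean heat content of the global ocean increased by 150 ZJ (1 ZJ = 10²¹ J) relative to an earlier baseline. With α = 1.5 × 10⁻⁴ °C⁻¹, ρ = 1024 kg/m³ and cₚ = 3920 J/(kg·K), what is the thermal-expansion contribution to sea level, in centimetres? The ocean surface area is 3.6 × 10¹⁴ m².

Δh = 1.6 cm

Per unit area: Q = 150×10²¹ / (3.6×10¹⁴) ≈ 4.167×10⁸ J/m²
Δh = αQ/(ρcₚ) = 1.5×10⁻⁴ × 4.167×10⁸ / (1024 × 3920) ≈ 0.015571 m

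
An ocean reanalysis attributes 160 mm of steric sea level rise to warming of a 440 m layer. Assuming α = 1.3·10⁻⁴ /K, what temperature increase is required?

about 2.8 °C

ΔT = Δh/(αH) = 0.16 / (1.3×10⁻⁴ × 440) ≈ 2.797 °C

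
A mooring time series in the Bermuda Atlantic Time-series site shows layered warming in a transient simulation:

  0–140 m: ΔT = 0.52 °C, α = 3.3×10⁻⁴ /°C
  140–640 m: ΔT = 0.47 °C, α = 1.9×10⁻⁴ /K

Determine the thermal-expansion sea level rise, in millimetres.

Layer 1: 3.3×10⁻⁴ × 0.52 × 140 = 0.024024 m
Layer 2: 500 × 0.47 × 1.9×10⁻⁴ = 0.04465 m
Δh = 0.024024 + 0.04465 = 0.068674 m ≈ 68.7 mm

68.7 mm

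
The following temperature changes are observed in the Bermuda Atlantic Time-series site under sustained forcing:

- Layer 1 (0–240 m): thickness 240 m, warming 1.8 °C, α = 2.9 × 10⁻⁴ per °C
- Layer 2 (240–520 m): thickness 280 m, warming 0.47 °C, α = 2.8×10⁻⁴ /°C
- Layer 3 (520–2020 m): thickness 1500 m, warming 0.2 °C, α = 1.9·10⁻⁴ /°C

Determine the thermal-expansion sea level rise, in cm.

Δh = 22 cm

2.9×10⁻⁴ × 1.8 × 240 = 0.12528 m
2.8×10⁻⁴ × 280 × 0.47 = 0.036848 m
Layer 3: 1.9×10⁻⁴ × 0.2 × 1500 = 0.05700 m
Δh = 0.12528 + 0.036848 + 0.05700 = 0.219128 m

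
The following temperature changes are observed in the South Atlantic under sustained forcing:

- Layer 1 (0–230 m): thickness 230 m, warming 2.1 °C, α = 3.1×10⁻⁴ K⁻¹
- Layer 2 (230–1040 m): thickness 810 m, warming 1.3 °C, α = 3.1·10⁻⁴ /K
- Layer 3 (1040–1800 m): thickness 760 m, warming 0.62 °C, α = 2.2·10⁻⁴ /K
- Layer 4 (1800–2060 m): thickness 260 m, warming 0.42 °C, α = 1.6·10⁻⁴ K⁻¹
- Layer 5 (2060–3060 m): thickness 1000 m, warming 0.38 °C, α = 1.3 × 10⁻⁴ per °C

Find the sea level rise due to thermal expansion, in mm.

230 × 3.1×10⁻⁴ × 2.1 = 0.14973 m
230–1040 m: 810 × 1.3 × 3.1×10⁻⁴ = 0.32643 m
Layer 3: 0.62 × 2.2×10⁻⁴ × 760 = 0.103664 m
0.42 × 260 × 1.6×10⁻⁴ = 0.017472 m
2060–3060 m: 1.3×10⁻⁴ × 0.38 × 1000 = 0.04940 m
Δh = 0.14973 + 0.32643 + 0.103664 + 0.017472 + 0.04940 = 0.646696 m

Δh ≈ 647 mm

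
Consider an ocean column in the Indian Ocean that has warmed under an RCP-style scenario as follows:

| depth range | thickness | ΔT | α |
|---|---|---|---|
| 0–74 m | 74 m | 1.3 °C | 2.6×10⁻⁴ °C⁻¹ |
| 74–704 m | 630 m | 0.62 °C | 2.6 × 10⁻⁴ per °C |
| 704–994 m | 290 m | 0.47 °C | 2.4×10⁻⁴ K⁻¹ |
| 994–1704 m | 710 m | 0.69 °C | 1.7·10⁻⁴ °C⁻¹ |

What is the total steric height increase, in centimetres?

24.3 cm of thermosteric rise

0–74 m: 74 × 2.6×10⁻⁴ × 1.3 = 0.025012 m
0.62 × 630 × 2.6×10⁻⁴ = 0.101556 m
290 × 0.47 × 2.4×10⁻⁴ = 0.032712 m
0.69 × 710 × 1.7×10⁻⁴ = 0.083283 m
Δh = 0.025012 + 0.101556 + 0.032712 + 0.083283 = 0.242563 m ≈ 24.3 cm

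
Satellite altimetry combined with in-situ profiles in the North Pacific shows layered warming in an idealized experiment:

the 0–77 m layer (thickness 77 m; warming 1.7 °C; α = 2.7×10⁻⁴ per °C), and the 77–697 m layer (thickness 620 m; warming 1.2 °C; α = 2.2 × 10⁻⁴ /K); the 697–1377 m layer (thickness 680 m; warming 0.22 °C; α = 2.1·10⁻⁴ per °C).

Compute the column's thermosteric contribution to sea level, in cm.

23 cm

0–77 m: 2.7×10⁻⁴ × 77 × 1.7 = 0.035343 m
1.2 × 2.2×10⁻⁴ × 620 = 0.16368 m
Layer 3: 0.22 × 2.1×10⁻⁴ × 680 = 0.031416 m
Δh = 0.035343 + 0.16368 + 0.031416 = 0.230439 m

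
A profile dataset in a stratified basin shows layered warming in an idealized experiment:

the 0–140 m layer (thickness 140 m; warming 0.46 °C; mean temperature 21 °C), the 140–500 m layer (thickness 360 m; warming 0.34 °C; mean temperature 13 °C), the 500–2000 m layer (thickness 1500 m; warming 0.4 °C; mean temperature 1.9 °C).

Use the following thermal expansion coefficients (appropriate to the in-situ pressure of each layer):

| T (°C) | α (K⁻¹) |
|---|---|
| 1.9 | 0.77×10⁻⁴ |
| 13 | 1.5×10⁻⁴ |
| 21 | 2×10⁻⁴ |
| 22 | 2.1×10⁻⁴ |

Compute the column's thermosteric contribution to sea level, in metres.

Layer 1 at 21 °C → α = 2×10⁻⁴ K⁻¹
Layer 2 at 13 °C → α = 1.5×10⁻⁴ K⁻¹
Layer 3 at 1.9 °C → α = 0.77×10⁻⁴ K⁻¹
0–140 m: 0.46 × 140 × 2×10⁻⁴ = 0.01288 m
140–500 m: 360 × 0.34 × 1.5×10⁻⁴ = 0.01836 m
0.77×10⁻⁴ × 0.4 × 1500 = 0.04620 m
Δh = 0.01288 + 0.01836 + 0.04620 = 0.07744 m

0.0774 m of thermosteric rise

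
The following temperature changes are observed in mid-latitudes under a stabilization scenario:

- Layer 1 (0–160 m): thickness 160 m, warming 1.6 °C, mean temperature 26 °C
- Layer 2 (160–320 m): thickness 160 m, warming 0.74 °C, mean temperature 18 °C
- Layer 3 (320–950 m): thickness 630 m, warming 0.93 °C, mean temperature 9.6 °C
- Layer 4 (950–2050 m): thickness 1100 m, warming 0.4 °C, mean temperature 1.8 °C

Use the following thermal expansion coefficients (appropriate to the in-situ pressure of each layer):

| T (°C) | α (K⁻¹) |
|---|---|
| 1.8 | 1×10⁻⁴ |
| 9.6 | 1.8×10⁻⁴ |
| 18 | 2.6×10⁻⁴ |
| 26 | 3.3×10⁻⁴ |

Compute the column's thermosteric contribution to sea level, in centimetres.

Δh = 26.5 cm

Layer 1 at 26 °C → α = 3.3×10⁻⁴ K⁻¹
Layer 2 at 18 °C → α = 2.6×10⁻⁴ K⁻¹
Layer 3 at 9.6 °C → α = 1.8×10⁻⁴ K⁻¹
Layer 4 at 1.8 °C → α = 1×10⁻⁴ K⁻¹
0–160 m: 3.3×10⁻⁴ × 1.6 × 160 = 0.08448 m
0.74 × 160 × 2.6×10⁻⁴ = 0.030784 m
320–950 m: 630 × 0.93 × 1.8×10⁻⁴ = 0.105462 m
Layer 4: 0.4 × 1100 × 1×10⁻⁴ = 0.04400 m
Δh = 0.08448 + 0.030784 + 0.105462 + 0.04400 = 0.264726 m ≈ 26.5 cm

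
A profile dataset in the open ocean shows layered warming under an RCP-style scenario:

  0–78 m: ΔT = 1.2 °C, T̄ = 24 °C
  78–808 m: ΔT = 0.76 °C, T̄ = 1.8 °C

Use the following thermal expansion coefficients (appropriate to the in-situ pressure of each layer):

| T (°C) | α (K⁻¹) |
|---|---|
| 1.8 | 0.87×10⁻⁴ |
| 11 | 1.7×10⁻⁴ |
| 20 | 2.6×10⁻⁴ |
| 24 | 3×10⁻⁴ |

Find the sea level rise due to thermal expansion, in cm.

about 7.6 cm

Layer 1 at 24 °C → α = 3×10⁻⁴ K⁻¹
Layer 2 at 1.8 °C → α = 0.87×10⁻⁴ K⁻¹
Layer 1: 3×10⁻⁴ × 78 × 1.2 = 0.02808 m
Layer 2: 0.76 × 0.87×10⁻⁴ × 730 = 0.0482676 m
Δh = 0.02808 + 0.0482676 = 0.0763476 m ≈ 7.6 cm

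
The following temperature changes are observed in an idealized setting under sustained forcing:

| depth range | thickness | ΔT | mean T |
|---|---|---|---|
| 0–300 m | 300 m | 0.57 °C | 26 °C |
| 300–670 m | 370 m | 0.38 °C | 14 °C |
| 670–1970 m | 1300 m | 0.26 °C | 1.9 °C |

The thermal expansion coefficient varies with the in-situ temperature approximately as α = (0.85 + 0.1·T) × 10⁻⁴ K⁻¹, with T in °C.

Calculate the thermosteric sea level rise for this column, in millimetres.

130 mm

Layer 1: α = (0.85 + 0.1×26)×10⁻⁴ = 3.45×10⁻⁴ K⁻¹
Layer 2: α = (0.85 + 0.1×14)×10⁻⁴ = 2.25×10⁻⁴ K⁻¹
Layer 3: α = (0.85 + 0.1×1.9)×10⁻⁴ = 1.04×10⁻⁴ K⁻¹
Layer 1: 0.57 × 300 × 3.45×10⁻⁴ = 0.058995 m
300–670 m: 370 × 0.38 × 2.25×10⁻⁴ = 0.031635 m
0.26 × 1.04×10⁻⁴ × 1300 = 0.035152 m
Δh = 0.058995 + 0.031635 + 0.035152 = 0.125782 m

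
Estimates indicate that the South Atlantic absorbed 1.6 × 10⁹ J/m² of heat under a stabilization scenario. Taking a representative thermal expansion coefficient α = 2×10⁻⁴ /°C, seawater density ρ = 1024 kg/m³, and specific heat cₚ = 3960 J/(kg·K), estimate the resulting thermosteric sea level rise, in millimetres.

about 78.9 mm

Δh = αQ/(ρcₚ) = 2×10⁻⁴ × 1.6×10⁹ / (1024 × 3960) ≈ 0.078914 m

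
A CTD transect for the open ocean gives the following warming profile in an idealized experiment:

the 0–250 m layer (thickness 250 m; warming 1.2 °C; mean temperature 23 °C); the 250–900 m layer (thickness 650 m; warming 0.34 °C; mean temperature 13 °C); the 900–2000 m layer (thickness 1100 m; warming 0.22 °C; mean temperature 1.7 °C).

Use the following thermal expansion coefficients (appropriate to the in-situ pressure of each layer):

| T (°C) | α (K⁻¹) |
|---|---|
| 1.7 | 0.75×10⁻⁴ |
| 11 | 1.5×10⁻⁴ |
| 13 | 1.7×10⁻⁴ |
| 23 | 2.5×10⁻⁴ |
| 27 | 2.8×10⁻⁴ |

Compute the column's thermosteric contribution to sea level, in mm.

Layer 1 at 23 °C → α = 2.5×10⁻⁴ K⁻¹
Layer 2 at 13 °C → α = 1.7×10⁻⁴ K⁻¹
Layer 3 at 1.7 °C → α = 0.75×10⁻⁴ K⁻¹
2.5×10⁻⁴ × 250 × 1.2 = 0.07500 m
1.7×10⁻⁴ × 0.34 × 650 = 0.03757 m
900–2000 m: 1100 × 0.75×10⁻⁴ × 0.22 = 0.01815 m
Δh = 0.07500 + 0.03757 + 0.01815 = 0.13072 m

131 mm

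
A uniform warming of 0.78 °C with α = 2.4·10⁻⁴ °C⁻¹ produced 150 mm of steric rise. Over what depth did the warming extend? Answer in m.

H = Δh/(αΔT) = 0.15 / (2.4×10⁻⁴ × 0.78) ≈ 801.3 m

H ≈ 801 m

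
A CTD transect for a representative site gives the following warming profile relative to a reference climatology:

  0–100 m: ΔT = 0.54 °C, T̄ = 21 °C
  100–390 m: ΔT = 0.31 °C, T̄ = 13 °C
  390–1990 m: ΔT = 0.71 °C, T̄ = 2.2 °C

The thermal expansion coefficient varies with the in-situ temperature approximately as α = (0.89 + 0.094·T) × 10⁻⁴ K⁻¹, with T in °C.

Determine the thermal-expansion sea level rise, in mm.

Δh = 159 mm

Layer 1: α = (0.89 + 0.094×21)×10⁻⁴ = 2.864×10⁻⁴ K⁻¹
Layer 2: α = (0.89 + 0.094×13)×10⁻⁴ = 2.112×10⁻⁴ K⁻¹
Layer 3: α = (0.89 + 0.094×2.2)×10⁻⁴ = 1.0968×10⁻⁴ K⁻¹
0.54 × 100 × 2.864×10⁻⁴ = 0.0154656 m
100–390 m: 0.31 × 290 × 2.112×10⁻⁴ = 0.01898688 m
390–1990 m: 0.71 × 1.0968×10⁻⁴ × 1600 = 0.12459648 m
Δh = 0.0154656 + 0.01898688 + 0.12459648 = 0.15904896 m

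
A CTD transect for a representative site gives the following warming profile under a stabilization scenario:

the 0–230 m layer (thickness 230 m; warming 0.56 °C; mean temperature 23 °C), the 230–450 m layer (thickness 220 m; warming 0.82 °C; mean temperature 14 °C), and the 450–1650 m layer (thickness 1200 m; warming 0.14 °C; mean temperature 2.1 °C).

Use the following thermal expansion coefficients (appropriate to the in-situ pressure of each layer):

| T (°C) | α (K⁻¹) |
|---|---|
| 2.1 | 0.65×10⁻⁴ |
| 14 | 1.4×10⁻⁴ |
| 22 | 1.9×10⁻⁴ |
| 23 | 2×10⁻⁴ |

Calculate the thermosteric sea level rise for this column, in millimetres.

about 61.9 mm

Layer 1 at 23 °C → α = 2×10⁻⁴ K⁻¹
Layer 2 at 14 °C → α = 1.4×10⁻⁴ K⁻¹
Layer 3 at 2.1 °C → α = 0.65×10⁻⁴ K⁻¹
Layer 1: 0.56 × 230 × 2×10⁻⁴ = 0.02576 m
1.4×10⁻⁴ × 220 × 0.82 = 0.025256 m
450–1650 m: 0.65×10⁻⁴ × 0.14 × 1200 = 0.01092 m
Δh = 0.02576 + 0.025256 + 0.01092 = 0.061936 m ≈ 61.9 mm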